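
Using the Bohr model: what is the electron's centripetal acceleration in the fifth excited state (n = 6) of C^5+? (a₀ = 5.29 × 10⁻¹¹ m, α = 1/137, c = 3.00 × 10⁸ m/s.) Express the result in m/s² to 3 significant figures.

r = n²a₀/Z = 3.17 × 10⁻¹⁰ m, v = Zαc/n = 2.19 × 10⁶ m/s
a = v²/r = (2.19 × 10⁶)² / 3.17 × 10⁻¹⁰ = 1.51 × 10²² m/s²

1.51 × 10²² m/s²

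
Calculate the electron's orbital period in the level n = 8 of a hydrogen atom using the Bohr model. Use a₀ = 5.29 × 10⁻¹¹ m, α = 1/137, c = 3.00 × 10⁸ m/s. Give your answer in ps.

r = n²a₀/Z = 8²·5.29 × 10⁻¹¹/1 = 3.39 × 10⁻⁹ m
v = Zαc/n = 1·0.00730·3.00 × 10⁸/8 = 2.74 × 10⁵ m/s
T = 2πr/v = 7.77 × 10⁻¹⁴ s = 0.0777 ps

0.0777 ps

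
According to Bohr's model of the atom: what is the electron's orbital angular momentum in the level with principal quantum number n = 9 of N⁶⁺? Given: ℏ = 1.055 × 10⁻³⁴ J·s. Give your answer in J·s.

L_n = nℏ = 9 × 1.055 × 10⁻³⁴ = 9.495 × 10⁻³⁴ J·s

9.495 × 10⁻³⁴ J·s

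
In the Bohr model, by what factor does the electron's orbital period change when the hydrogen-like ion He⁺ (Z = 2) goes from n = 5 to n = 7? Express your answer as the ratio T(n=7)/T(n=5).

T ∝ Z^-2 · n^3; with Z fixed, T ∝ n^3.
T(n=7)/T(n=5) = (7/5)^3 = 343/125

343/125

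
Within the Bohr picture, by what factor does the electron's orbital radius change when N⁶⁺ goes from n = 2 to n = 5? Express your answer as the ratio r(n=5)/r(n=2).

25/4

r ∝ Z^-1 · n^2; with Z fixed, r ∝ n^2.
r(n=5)/r(n=2) = (5/2)^2 = 25/4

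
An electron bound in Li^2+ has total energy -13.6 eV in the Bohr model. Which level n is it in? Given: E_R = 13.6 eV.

3

E_n = −E_R Z²/n² ⇒ n² = E_R Z²/(−E_n) = 13.6 × 3² / 13.6 ≈ 9.00
n = 3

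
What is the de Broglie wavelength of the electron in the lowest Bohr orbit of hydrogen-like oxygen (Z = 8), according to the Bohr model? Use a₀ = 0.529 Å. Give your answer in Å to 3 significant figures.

0.415 Å

The Bohr quantisation condition is nλ = 2πr_n.
r_n = n²a₀/Z = 0.0661 Å
λ = 2πr_n/n = 2π·0.0661/1 = 0.415 Å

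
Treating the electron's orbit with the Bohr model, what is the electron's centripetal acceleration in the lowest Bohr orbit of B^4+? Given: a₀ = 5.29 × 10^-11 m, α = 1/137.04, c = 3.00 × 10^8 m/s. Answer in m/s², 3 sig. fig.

r = n²a₀/Z = 1.06 × 10^-11 m, v = Zαc/n = 1.09 × 10^7 m/s
a = v²/r = (1.09 × 10^7)² / 1.06 × 10^-11 = 1.13 × 10^25 m/s²

1.13 × 10^25 m/s²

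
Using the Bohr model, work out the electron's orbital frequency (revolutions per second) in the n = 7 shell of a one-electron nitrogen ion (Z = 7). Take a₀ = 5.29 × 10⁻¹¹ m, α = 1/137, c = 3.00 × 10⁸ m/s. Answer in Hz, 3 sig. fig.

r = n²a₀/Z = 3.70 × 10⁻¹⁰ m, v = Zαc/n = 2.19 × 10⁶ m/s
f = v/(2πr) = 9.41 × 10¹⁴ Hz

9.41 × 10¹⁴ Hz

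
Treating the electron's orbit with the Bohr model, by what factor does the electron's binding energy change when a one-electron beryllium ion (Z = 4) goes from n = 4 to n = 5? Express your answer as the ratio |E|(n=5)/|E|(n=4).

|E| ∝ Z^2 · n^-2; with Z fixed, |E| ∝ n^-2.
|E|(n=5)/|E|(n=4) = (5/4)^-2 = 16/25

16/25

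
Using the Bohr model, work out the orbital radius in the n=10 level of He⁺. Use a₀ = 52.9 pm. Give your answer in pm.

2640 pm

r_n = n²a₀/Z = 10² × 52.9 / 2
    = 100 × 52.9 / 2 = 2640 pm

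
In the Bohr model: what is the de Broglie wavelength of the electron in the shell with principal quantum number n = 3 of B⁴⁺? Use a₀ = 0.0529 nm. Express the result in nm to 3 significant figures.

The Bohr quantisation condition is nλ = 2πr_n.
r_n = n²a₀/Z = 0.0952 nm
λ = 2πr_n/n = 2π·0.0952/3 = 0.199 nm

0.199 nm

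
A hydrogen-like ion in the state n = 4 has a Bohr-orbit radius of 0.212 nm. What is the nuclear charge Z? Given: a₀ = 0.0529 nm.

4

r_n = n²a₀/Z ⇒ Z = n²a₀/r = 4² × 0.0529 / 0.212 ≈ 3.99
Z = 4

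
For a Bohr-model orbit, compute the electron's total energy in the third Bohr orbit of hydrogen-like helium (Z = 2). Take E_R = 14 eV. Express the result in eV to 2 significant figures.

E_n = −E_R·Z²/n² = −14 × 2²/3² = -6.2 eV

-6.2 eV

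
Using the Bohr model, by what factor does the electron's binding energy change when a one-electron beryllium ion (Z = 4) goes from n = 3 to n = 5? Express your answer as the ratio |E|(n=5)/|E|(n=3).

9/25

|E| ∝ Z^2 · n^-2; with Z fixed, |E| ∝ n^-2.
|E|(n=5)/|E|(n=3) = (5/3)^-2 = 9/25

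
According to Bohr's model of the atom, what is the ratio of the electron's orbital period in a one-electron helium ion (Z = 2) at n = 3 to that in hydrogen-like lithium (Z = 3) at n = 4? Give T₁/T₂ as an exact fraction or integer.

243/256

T ∝ Z^-2 · n^3
T₁/T₂ = (2/3)^-2 · (3/4)^3 = 243/256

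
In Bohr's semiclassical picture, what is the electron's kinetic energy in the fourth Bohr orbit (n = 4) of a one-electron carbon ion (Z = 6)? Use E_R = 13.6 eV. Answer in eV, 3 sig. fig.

For a Coulomb orbit the virial theorem gives K = −E_n.
E_n = −E_R·Z²/n², so K = E_R·Z²/n² = 13.6 × 6²/4² = 30.6 eV

30.6 eV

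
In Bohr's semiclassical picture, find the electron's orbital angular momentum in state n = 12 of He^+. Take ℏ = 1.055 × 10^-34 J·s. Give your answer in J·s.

L_n = nℏ = 12 × 1.055 × 10^-34 = 1.266 × 10^-33 J·s

1.266 × 10^-33 J·s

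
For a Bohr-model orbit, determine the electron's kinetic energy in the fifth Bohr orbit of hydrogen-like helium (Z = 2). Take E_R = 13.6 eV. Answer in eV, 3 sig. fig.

2.18 eV

For a Coulomb orbit the virial theorem gives K = −E_n.
E_n = −E_R·Z²/n², so K = E_R·Z²/n² = 13.6 × 2²/5² = 2.18 eV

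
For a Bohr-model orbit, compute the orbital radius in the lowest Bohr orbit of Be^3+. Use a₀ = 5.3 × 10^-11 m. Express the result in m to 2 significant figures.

1.3 × 10^-11 m

r_n = n²a₀/Z = 1² × 5.3 × 10^-11 / 4
    = 1 × 5.3 × 10^-11 / 4 = 1.3 × 10^-11 m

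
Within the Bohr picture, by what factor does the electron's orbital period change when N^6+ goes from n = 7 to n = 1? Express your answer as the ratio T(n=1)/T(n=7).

1/343

T ∝ Z^-2 · n^3; with Z fixed, T ∝ n^3.
T(n=1)/T(n=7) = (1/7)^3 = 1/343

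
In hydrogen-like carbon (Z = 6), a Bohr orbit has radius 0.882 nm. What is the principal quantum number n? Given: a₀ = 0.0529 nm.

10

r_n = n²a₀/Z ⇒ n² = rZ/a₀ = 0.882 × 6 / 0.0529 ≈ 100.04
n = 10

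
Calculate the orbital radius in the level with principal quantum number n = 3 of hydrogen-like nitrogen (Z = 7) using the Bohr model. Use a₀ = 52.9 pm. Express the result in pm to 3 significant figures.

68.0 pm

r_n = n²a₀/Z = 3² × 52.9 / 7
    = 9 × 52.9 / 7 = 68.0 pm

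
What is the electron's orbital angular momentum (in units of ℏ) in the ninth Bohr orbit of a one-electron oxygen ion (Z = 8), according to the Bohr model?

L_n = nℏ, so L/ℏ = n = 9.

9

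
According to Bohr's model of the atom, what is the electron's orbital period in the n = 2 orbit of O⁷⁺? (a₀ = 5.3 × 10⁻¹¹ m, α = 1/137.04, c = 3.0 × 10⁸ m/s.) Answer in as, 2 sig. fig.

r = n²a₀/Z = 2²·5.3 × 10⁻¹¹/8 = 2.6 × 10⁻¹¹ m
v = Zαc/n = 8·0.0073·3.0 × 10⁸/2 = 8.8 × 10⁶ m/s
T = 2πr/v = 1.9 × 10⁻¹⁷ s = 19 as

19 as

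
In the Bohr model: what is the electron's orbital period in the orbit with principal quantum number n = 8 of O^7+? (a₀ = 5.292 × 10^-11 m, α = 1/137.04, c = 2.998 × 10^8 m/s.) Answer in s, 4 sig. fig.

r = n²a₀/Z = 8²·5.292 × 10^-11/8 = 4.234 × 10^-10 m
v = Zαc/n = 8·0.007297·2.998 × 10^8/8 = 2.188 × 10^6 m/s
T = 2πr/v = 1.216 × 10^-15 s

1.216 × 10^-15 s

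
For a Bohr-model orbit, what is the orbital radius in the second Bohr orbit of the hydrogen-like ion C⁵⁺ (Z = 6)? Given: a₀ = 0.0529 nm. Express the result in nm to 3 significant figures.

0.0353 nm

r_n = n²a₀/Z = 2² × 0.0529 / 6
    = 4 × 0.0529 / 6 = 0.0353 nm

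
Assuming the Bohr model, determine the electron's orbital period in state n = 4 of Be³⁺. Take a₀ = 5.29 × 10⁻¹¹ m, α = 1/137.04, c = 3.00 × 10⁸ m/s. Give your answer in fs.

r = n²a₀/Z = 4²·5.29 × 10⁻¹¹/4 = 2.12 × 10⁻¹⁰ m
v = Zαc/n = 4·0.00730·3.00 × 10⁸/4 = 2.19 × 10⁶ m/s
T = 2πr/v = 6.07 × 10⁻¹⁶ s = 0.607 fs

0.607 fs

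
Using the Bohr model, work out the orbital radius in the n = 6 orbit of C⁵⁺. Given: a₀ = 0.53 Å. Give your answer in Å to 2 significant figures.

3.2 Å

r_n = n²a₀/Z = 6² × 0.53 / 6
    = 36 × 0.53 / 6 = 3.2 Å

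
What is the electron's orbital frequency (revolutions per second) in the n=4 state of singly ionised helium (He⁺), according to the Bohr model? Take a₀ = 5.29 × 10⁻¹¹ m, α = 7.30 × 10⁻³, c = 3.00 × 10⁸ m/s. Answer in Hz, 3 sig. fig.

4.12 × 10¹⁴ Hz

r = n²a₀/Z = 4.23 × 10⁻¹⁰ m, v = Zαc/n = 1.09 × 10⁶ m/s
f = v/(2πr) = 4.12 × 10¹⁴ Hz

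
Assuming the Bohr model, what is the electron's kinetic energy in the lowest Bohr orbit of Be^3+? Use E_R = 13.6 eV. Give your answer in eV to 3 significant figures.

For a Coulomb orbit the virial theorem gives K = −E_n.
E_n = −E_R·Z²/n², so K = E_R·Z²/n² = 13.6 × 4²/1² = 218 eV

218 eV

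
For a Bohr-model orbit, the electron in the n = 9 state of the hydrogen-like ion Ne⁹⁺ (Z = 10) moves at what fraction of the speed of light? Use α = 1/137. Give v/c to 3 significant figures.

v_n = Zαc/n, so v/c = Zα/n = 10 × 0.00730 / 9 = 0.00811

0.00811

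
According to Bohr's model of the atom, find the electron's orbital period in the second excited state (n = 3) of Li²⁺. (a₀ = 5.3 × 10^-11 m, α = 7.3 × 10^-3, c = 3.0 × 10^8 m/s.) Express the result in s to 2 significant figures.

4.6 × 10^-16 s

r = n²a₀/Z = 3²·5.3 × 10^-11/3 = 1.6 × 10^-10 m
v = Zαc/n = 3·0.0073·3.0 × 10^8/3 = 2.2 × 10^6 m/s
T = 2πr/v = 4.6 × 10^-16 s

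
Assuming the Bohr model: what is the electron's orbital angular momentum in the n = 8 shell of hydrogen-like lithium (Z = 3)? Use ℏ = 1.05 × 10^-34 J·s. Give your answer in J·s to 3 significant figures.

L_n = nℏ = 8 × 1.05 × 10^-34 = 8.40 × 10^-34 J·s

8.40 × 10^-34 J·s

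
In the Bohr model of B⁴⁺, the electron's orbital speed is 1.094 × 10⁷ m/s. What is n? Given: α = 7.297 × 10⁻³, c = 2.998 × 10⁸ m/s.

v_n = Zαc/n ⇒ n = Zαc/v = 5 × 0.007297 × 2.998 × 10⁸ / 1.094 × 10⁷ ≈ 1.00
n = 1

1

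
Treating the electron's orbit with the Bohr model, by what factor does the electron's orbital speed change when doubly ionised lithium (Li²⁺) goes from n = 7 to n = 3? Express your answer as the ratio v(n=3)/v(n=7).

7/3

v ∝ Z^1 · n^-1; with Z fixed, v ∝ n^-1.
v(n=3)/v(n=7) = (3/7)^-1 = 7/3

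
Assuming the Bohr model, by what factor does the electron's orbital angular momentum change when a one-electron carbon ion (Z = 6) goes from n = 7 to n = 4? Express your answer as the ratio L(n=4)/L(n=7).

L = nℏ depends only on n, so L ∝ n.
L(n=4)/L(n=7) = (4/7)^1 = 4/7

4/7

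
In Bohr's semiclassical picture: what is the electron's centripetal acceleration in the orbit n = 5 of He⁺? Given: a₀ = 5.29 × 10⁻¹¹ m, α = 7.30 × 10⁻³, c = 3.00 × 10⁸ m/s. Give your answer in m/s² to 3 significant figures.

r = n²a₀/Z = 6.61 × 10⁻¹⁰ m, v = Zαc/n = 8.76 × 10⁵ m/s
a = v²/r = (8.76 × 10⁵)² / 6.61 × 10⁻¹⁰ = 1.16 × 10²¹ m/s²

1.16 × 10²¹ m/s²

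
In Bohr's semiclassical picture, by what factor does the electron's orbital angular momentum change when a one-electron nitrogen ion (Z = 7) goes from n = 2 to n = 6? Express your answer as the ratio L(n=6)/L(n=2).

3

L = nℏ depends only on n, so L ∝ n.
L(n=6)/L(n=2) = (6/2)^1 = 3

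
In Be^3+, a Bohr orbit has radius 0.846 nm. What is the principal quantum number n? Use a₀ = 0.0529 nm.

8

r_n = n²a₀/Z ⇒ n² = rZ/a₀ = 0.846 × 4 / 0.0529 ≈ 63.97
n = 8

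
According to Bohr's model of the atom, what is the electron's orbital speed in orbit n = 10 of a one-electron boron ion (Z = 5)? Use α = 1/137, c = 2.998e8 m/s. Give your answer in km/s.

v_n = Zαc/n = 5 × 0.007299 × 2.998e8 / 10
    = 1094 km/s

1094 km/s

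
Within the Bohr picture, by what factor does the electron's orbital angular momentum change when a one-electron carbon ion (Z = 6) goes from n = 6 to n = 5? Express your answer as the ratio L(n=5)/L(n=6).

L = nℏ depends only on n, so L ∝ n.
L(n=5)/L(n=6) = (5/6)^1 = 5/6

5/6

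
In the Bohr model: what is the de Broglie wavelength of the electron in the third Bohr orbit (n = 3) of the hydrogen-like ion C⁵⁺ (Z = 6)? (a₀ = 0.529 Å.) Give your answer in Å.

The Bohr quantisation condition is nλ = 2πr_n.
r_n = n²a₀/Z = 0.793 Å
λ = 2πr_n/n = 2π·0.793/3 = 1.66 Å

1.66 Å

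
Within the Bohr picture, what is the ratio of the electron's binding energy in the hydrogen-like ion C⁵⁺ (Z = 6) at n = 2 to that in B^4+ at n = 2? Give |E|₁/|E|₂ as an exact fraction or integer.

36/25

|E| ∝ Z^2 · n^-2
|E|₁/|E|₂ = (6/5)^2 · (2/2)^-2 = 36/25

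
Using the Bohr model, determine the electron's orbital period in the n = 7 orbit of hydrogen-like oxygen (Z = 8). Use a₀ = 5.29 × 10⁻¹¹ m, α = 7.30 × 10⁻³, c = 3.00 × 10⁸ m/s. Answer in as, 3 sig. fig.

r = n²a₀/Z = 7²·5.29 × 10⁻¹¹/8 = 3.24 × 10⁻¹⁰ m
v = Zαc/n = 8·0.00730·3.00 × 10⁸/7 = 2.50 × 10⁶ m/s
T = 2πr/v = 8.13 × 10⁻¹⁶ s = 813 as

813 as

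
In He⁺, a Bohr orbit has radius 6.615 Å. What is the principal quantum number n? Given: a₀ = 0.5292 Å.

5

r_n = n²a₀/Z ⇒ n² = rZ/a₀ = 6.615 × 2 / 0.5292 ≈ 25.00
n = 5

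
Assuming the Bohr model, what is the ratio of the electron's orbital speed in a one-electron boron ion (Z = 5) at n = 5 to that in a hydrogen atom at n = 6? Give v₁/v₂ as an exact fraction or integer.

v ∝ Z^1 · n^-1
v₁/v₂ = (5/1)^1 · (5/6)^-1 = 6

6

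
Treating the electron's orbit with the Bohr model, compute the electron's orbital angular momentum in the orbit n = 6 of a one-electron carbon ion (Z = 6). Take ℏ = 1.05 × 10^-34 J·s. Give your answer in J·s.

6.30 × 10^-34 J·s

L_n = nℏ = 6 × 1.05 × 10^-34 = 6.30 × 10^-34 J·s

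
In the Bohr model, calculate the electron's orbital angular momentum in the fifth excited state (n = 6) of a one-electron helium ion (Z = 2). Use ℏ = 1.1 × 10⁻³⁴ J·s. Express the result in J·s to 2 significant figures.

6.6 × 10⁻³⁴ J·s

L_n = nℏ = 6 × 1.1 × 10⁻³⁴ = 6.6 × 10⁻³⁴ J·s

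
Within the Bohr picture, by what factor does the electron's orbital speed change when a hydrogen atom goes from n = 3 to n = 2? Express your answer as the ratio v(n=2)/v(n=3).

v ∝ Z^1 · n^-1; with Z fixed, v ∝ n^-1.
v(n=2)/v(n=3) = (2/3)^-1 = 3/2

3/2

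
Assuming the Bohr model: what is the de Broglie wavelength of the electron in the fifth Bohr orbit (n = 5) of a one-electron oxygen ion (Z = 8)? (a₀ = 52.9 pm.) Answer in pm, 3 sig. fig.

208 pm

The Bohr quantisation condition is nλ = 2πr_n.
r_n = n²a₀/Z = 165 pm
λ = 2πr_n/n = 2π·165/5 = 208 pm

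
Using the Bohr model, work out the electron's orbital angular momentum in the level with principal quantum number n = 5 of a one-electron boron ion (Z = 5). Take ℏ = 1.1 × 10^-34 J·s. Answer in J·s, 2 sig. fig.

L_n = nℏ = 5 × 1.1 × 10^-34 = 5.5 × 10^-34 J·s

5.5 × 10^-34 J·s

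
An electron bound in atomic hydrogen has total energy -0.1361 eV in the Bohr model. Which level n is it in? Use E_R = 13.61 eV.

10

E_n = −E_R Z²/n² ⇒ n² = E_R Z²/(−E_n) = 13.61 × 1² / 0.1361 ≈ 100.00
n = 10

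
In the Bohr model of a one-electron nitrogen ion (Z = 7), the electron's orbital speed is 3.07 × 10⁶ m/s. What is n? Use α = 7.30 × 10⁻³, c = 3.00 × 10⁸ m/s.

v_n = Zαc/n ⇒ n = Zαc/v = 7 × 0.00730 × 3.00 × 10⁸ / 3.07 × 10⁶ ≈ 4.99
n = 5

5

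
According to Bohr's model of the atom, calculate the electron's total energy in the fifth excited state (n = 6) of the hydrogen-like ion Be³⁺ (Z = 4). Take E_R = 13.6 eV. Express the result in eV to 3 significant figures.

E_n = −E_R·Z²/n² = −13.6 × 4²/6² = -6.04 eV

-6.04 eV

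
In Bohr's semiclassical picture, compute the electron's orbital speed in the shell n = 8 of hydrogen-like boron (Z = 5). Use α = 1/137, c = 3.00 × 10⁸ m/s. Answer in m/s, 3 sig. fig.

v_n = Zαc/n = 5 × 0.00730 × 3.00 × 10⁸ / 8
    = 1.37 × 10⁶ m/s

1.37 × 10⁶ m/s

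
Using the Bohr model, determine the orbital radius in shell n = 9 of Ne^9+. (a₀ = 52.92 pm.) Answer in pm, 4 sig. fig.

r_n = n²a₀/Z = 9² × 52.92 / 10
    = 81 × 52.92 / 10 = 428.7 pm

428.7 pm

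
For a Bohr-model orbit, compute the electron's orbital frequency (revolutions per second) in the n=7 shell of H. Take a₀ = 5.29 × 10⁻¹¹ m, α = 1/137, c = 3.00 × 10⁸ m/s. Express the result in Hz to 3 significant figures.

r = n²a₀/Z = 2.59 × 10⁻⁹ m, v = Zαc/n = 3.13 × 10⁵ m/s
f = v/(2πr) = 1.92 × 10¹³ Hz

1.92 × 10¹³ Hz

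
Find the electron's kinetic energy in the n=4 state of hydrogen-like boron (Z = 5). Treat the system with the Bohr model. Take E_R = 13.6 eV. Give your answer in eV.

For a Coulomb orbit the virial theorem gives K = −E_n.
E_n = −E_R·Z²/n², so K = E_R·Z²/n² = 13.6 × 5²/4² = 21.2 eV

21.2 eV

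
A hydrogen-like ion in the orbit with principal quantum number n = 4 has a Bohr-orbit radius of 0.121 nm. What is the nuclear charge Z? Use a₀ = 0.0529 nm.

7

r_n = n²a₀/Z ⇒ Z = n²a₀/r = 4² × 0.0529 / 0.121 ≈ 7.00
Z = 7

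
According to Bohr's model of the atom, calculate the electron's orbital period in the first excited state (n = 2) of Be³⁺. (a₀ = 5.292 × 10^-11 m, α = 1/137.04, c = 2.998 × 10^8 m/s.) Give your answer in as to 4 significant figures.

76.00 as

r = n²a₀/Z = 2²·5.292 × 10^-11/4 = 5.292 × 10^-11 m
v = Zαc/n = 4·0.007297·2.998 × 10^8/2 = 4.375 × 10^6 m/s
T = 2πr/v = 7.600 × 10^-17 s = 76.00 as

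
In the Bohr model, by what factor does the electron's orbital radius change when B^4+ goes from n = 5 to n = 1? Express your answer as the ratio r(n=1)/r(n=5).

1/25

r ∝ Z^-1 · n^2; with Z fixed, r ∝ n^2.
r(n=1)/r(n=5) = (1/5)^2 = 1/25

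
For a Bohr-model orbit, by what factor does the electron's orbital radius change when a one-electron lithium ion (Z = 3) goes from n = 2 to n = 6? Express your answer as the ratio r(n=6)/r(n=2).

r ∝ Z^-1 · n^2; with Z fixed, r ∝ n^2.
r(n=6)/r(n=2) = (6/2)^2 = 9

9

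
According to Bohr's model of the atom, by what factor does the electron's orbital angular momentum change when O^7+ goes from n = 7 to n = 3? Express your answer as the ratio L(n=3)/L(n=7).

3/7

L = nℏ depends only on n, so L ∝ n.
L(n=3)/L(n=7) = (3/7)^1 = 3/7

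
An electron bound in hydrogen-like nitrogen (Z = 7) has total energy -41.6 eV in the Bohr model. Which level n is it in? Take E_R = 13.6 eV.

4

E_n = −E_R Z²/n² ⇒ n² = E_R Z²/(−E_n) = 13.6 × 7² / 41.6 ≈ 16.02
n = 4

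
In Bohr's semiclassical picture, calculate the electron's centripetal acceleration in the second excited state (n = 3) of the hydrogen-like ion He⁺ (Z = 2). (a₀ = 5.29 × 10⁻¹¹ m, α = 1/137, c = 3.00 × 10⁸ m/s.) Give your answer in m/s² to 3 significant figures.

r = n²a₀/Z = 2.38 × 10⁻¹⁰ m, v = Zαc/n = 1.46 × 10⁶ m/s
a = v²/r = (1.46 × 10⁶)² / 2.38 × 10⁻¹⁰ = 8.95 × 10²¹ m/s²

8.95 × 10²¹ m/s²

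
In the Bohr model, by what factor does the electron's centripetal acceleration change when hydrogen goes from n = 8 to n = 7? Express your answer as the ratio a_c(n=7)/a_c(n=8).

4096/2401

a_c ∝ Z^3 · n^-4; with Z fixed, a_c ∝ n^-4.
a_c(n=7)/a_c(n=8) = (7/8)^-4 = 4096/2401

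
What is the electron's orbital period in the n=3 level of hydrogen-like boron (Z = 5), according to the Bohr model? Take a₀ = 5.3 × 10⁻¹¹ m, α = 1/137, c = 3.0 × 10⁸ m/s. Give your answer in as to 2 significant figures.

160 as

r = n²a₀/Z = 3²·5.3 × 10⁻¹¹/5 = 9.5 × 10⁻¹¹ m
v = Zαc/n = 5·0.0073·3.0 × 10⁸/3 = 3.6 × 10⁶ m/s
T = 2πr/v = 1.6 × 10⁻¹⁶ s = 160 as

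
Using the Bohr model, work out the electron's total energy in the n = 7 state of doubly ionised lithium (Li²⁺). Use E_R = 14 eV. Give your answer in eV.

E_n = −E_R·Z²/n² = −14 × 3²/7² = -2.6 eV

-2.6 eV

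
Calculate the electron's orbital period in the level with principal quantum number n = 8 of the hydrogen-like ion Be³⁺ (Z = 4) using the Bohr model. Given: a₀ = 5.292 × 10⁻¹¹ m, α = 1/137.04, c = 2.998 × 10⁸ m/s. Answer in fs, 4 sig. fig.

4.864 fs

r = n²a₀/Z = 8²·5.292 × 10⁻¹¹/4 = 8.467 × 10⁻¹⁰ m
v = Zαc/n = 4·0.007297·2.998 × 10⁸/8 = 1.094 × 10⁶ m/s
T = 2πr/v = 4.864 × 10⁻¹⁵ s = 4.864 fs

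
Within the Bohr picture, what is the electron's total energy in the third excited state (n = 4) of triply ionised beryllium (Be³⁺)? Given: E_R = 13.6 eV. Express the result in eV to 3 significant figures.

E_n = −E_R·Z²/n² = −13.6 × 4²/4² = -13.6 eV

-13.6 eV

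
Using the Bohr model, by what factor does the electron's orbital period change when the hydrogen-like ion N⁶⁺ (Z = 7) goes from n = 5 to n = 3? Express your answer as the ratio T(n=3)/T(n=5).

27/125

T ∝ Z^-2 · n^3; with Z fixed, T ∝ n^3.
T(n=3)/T(n=5) = (3/5)^3 = 27/125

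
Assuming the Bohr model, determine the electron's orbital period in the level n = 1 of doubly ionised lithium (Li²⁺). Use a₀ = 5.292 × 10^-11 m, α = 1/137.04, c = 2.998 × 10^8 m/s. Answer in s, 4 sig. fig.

r = n²a₀/Z = 1²·5.292 × 10^-11/3 = 1.764 × 10^-11 m
v = Zαc/n = 3·0.007297·2.998 × 10^8/1 = 6.563 × 10^6 m/s
T = 2πr/v = 1.689 × 10^-17 s

1.689 × 10^-17 s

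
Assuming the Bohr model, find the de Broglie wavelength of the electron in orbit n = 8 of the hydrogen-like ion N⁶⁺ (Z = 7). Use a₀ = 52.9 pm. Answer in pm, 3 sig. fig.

380 pm

The Bohr quantisation condition is nλ = 2πr_n.
r_n = n²a₀/Z = 484 pm
λ = 2πr_n/n = 2π·484/8 = 380 pm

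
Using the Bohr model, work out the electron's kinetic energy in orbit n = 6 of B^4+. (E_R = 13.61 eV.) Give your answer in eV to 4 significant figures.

For a Coulomb orbit the virial theorem gives K = −E_n.
E_n = −E_R·Z²/n², so K = E_R·Z²/n² = 13.61 × 5²/6² = 9.451 eV

9.451 eV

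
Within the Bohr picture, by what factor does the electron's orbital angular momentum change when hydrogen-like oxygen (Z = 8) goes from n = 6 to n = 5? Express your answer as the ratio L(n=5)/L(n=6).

5/6

L = nℏ depends only on n, so L ∝ n.
L(n=5)/L(n=6) = (5/6)^1 = 5/6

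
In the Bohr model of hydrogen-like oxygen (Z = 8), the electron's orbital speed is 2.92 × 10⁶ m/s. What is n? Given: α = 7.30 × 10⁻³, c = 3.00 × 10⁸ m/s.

6

v_n = Zαc/n ⇒ n = Zαc/v = 8 × 0.00730 × 3.00 × 10⁸ / 2.92 × 10⁶ ≈ 6.00
n = 6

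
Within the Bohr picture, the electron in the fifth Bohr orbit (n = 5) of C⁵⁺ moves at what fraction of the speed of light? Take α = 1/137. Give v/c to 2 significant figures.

0.0088

v_n = Zαc/n, so v/c = Zα/n = 6 × 0.0073 / 5 = 0.0088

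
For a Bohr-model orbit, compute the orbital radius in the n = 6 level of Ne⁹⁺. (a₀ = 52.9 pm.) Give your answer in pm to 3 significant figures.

190 pm

r_n = n²a₀/Z = 6² × 52.9 / 10
    = 36 × 52.9 / 10 = 190 pm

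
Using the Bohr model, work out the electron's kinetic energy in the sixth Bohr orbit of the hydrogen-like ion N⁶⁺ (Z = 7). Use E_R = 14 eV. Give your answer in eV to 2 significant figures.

For a Coulomb orbit the virial theorem gives K = −E_n.
E_n = −E_R·Z²/n², so K = E_R·Z²/n² = 14 × 7²/6² = 19 eV

19 eV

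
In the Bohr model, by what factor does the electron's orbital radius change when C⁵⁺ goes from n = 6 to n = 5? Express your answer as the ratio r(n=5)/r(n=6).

25/36

r ∝ Z^-1 · n^2; with Z fixed, r ∝ n^2.
r(n=5)/r(n=6) = (5/6)^2 = 25/36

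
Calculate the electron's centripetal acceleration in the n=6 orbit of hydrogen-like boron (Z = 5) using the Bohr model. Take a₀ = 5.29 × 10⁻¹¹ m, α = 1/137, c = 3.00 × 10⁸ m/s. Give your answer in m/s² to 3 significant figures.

8.74 × 10²¹ m/s²

r = n²a₀/Z = 3.81 × 10⁻¹⁰ m, v = Zαc/n = 1.82 × 10⁶ m/s
a = v²/r = (1.82 × 10⁶)² / 3.81 × 10⁻¹⁰ = 8.74 × 10²¹ m/s²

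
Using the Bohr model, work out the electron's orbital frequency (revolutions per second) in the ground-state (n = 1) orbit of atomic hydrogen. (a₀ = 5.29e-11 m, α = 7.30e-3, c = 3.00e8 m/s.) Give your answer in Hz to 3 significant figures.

6.59e15 Hz

r = n²a₀/Z = 5.29e-11 m, v = Zαc/n = 2.19e6 m/s
f = v/(2πr) = 6.59e15 Hz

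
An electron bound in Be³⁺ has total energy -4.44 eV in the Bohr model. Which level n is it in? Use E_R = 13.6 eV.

E_n = −E_R Z²/n² ⇒ n² = E_R Z²/(−E_n) = 13.6 × 4² / 4.44 ≈ 49.01
n = 7

7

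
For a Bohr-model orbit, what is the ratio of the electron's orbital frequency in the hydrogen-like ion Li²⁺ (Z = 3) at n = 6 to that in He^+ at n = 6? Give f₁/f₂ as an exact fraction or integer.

9/4

f ∝ Z^2 · n^-3
f₁/f₂ = (3/2)^2 · (6/6)^-3 = 9/4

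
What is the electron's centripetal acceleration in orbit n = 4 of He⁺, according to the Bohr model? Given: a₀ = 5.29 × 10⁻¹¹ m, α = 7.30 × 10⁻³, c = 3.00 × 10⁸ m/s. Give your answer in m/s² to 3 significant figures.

r = n²a₀/Z = 4.23 × 10⁻¹⁰ m, v = Zαc/n = 1.09 × 10⁶ m/s
a = v²/r = (1.09 × 10⁶)² / 4.23 × 10⁻¹⁰ = 2.83 × 10²¹ m/s²

2.83 × 10²¹ m/s²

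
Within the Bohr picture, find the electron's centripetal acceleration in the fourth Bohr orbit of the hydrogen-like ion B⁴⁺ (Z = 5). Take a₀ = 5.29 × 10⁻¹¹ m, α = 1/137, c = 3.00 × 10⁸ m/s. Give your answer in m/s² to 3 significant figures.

4.43 × 10²² m/s²

r = n²a₀/Z = 1.69 × 10⁻¹⁰ m, v = Zαc/n = 2.74 × 10⁶ m/s
a = v²/r = (2.74 × 10⁶)² / 1.69 × 10⁻¹⁰ = 4.43 × 10²² m/s²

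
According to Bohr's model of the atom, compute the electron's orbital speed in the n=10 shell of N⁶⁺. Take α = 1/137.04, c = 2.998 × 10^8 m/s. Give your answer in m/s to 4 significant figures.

1.531 × 10^6 m/s

v_n = Zαc/n = 7 × 0.007297 × 2.998 × 10^8 / 10
    = 1.531 × 10^6 m/s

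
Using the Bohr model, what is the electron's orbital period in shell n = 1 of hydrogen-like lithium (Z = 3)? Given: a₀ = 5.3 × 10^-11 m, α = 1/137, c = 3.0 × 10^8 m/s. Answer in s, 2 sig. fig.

r = n²a₀/Z = 1²·5.3 × 10^-11/3 = 1.8 × 10^-11 m
v = Zαc/n = 3·0.0073·3.0 × 10^8/1 = 6.6 × 10^6 m/s
T = 2πr/v = 1.7 × 10^-17 s

1.7 × 10^-17 s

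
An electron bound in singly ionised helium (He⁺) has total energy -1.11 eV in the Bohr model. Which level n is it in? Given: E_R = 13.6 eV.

E_n = −E_R Z²/n² ⇒ n² = E_R Z²/(−E_n) = 13.6 × 2² / 1.11 ≈ 49.01
n = 7

7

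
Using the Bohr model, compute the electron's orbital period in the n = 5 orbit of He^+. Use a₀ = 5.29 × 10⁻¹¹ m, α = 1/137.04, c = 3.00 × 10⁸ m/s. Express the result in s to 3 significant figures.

4.74 × 10⁻¹⁵ s

r = n²a₀/Z = 5²·5.29 × 10⁻¹¹/2 = 6.61 × 10⁻¹⁰ m
v = Zαc/n = 2·0.00730·3.00 × 10⁸/5 = 8.76 × 10⁵ m/s
T = 2πr/v = 4.74 × 10⁻¹⁵ s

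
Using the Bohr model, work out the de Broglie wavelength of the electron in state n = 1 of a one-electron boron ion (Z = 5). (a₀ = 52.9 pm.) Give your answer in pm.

The Bohr quantisation condition is nλ = 2πr_n.
r_n = n²a₀/Z = 10.6 pm
λ = 2πr_n/n = 2π·10.6/1 = 66.5 pm

66.5 pm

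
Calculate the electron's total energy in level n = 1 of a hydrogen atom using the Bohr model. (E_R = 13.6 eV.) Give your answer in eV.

-13.6 eV

E_n = −E_R·Z²/n² = −13.6 × 1²/1² = -13.6 eV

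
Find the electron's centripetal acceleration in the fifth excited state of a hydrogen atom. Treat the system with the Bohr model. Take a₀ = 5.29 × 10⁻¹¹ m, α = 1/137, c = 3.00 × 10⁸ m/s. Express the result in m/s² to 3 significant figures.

r = n²a₀/Z = 1.90 × 10⁻⁹ m, v = Zαc/n = 3.65 × 10⁵ m/s
a = v²/r = (3.65 × 10⁵)² / 1.90 × 10⁻⁹ = 6.99 × 10¹⁹ m/s²

6.99 × 10¹⁹ m/s²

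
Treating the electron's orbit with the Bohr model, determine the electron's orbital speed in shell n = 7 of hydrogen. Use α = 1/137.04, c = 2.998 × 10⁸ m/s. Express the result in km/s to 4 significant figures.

v_n = Zαc/n = 1 × 0.007297 × 2.998 × 10⁸ / 7
    = 312.5 km/s

312.5 km/s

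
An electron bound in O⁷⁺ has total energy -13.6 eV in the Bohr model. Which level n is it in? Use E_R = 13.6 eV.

E_n = −E_R Z²/n² ⇒ n² = E_R Z²/(−E_n) = 13.6 × 8² / 13.6 ≈ 64.00
n = 8

8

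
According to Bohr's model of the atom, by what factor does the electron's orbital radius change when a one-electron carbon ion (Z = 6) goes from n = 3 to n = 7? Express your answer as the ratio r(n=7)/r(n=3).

r ∝ Z^-1 · n^2; with Z fixed, r ∝ n^2.
r(n=7)/r(n=3) = (7/3)^2 = 49/9

49/9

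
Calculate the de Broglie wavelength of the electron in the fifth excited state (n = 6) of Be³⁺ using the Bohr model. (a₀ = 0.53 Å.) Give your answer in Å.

The Bohr quantisation condition is nλ = 2πr_n.
r_n = n²a₀/Z = 4.8 Å
λ = 2πr_n/n = 2π·4.8/6 = 5.0 Å

5.0 Å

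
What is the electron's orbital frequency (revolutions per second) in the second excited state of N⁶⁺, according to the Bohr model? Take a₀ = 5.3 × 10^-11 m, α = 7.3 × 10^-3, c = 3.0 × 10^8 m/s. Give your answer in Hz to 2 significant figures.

1.2 × 10^16 Hz

r = n²a₀/Z = 6.8 × 10^-11 m, v = Zαc/n = 5.1 × 10^6 m/s
f = v/(2πr) = 1.2 × 10^16 Hz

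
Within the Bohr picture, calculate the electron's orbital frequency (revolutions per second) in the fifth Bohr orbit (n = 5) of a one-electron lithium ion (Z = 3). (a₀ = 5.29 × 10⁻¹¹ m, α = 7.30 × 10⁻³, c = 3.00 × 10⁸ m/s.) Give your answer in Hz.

r = n²a₀/Z = 4.41 × 10⁻¹⁰ m, v = Zαc/n = 1.31 × 10⁶ m/s
f = v/(2πr) = 4.74 × 10¹⁴ Hz

4.74 × 10¹⁴ Hz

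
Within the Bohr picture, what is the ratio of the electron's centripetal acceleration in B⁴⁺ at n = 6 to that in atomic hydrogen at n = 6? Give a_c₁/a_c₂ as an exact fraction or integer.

125

a_c ∝ Z^3 · n^-4
a_c₁/a_c₂ = (5/1)^3 · (6/6)^-4 = 125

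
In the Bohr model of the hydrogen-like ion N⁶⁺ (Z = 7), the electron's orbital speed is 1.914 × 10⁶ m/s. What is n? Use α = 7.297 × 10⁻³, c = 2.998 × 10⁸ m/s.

8

v_n = Zαc/n ⇒ n = Zαc/v = 7 × 0.007297 × 2.998 × 10⁸ / 1.914 × 10⁶ ≈ 8.00
n = 8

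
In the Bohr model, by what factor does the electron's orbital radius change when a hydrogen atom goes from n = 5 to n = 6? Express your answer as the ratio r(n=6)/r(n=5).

r ∝ Z^-1 · n^2; with Z fixed, r ∝ n^2.
r(n=6)/r(n=5) = (6/5)^2 = 36/25

36/25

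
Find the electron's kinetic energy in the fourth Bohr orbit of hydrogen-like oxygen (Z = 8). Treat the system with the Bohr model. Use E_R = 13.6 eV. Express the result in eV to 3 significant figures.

For a Coulomb orbit the virial theorem gives K = −E_n.
E_n = −E_R·Z²/n², so K = E_R·Z²/n² = 13.6 × 8²/4² = 54.4 eV

54.4 eV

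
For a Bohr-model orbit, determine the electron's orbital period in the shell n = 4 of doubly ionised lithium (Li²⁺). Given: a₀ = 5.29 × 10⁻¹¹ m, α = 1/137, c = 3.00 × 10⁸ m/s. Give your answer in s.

1.08 × 10⁻¹⁵ s

r = n²a₀/Z = 4²·5.29 × 10⁻¹¹/3 = 2.82 × 10⁻¹⁰ m
v = Zαc/n = 3·0.00730·3.00 × 10⁸/4 = 1.64 × 10⁶ m/s
T = 2πr/v = 1.08 × 10⁻¹⁵ s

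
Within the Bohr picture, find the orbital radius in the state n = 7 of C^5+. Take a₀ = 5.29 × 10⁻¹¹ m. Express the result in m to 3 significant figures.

4.32 × 10⁻¹⁰ m

r_n = n²a₀/Z = 7² × 5.29 × 10⁻¹¹ / 6
    = 49 × 5.29 × 10⁻¹¹ / 6 = 4.32 × 10⁻¹⁰ m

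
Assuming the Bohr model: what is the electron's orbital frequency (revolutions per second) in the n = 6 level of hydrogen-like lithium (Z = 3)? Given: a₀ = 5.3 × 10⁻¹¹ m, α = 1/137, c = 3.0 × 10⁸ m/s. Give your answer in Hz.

r = n²a₀/Z = 6.4 × 10⁻¹⁰ m, v = Zαc/n = 1.1 × 10⁶ m/s
f = v/(2πr) = 2.7 × 10¹⁴ Hz

2.7 × 10¹⁴ Hz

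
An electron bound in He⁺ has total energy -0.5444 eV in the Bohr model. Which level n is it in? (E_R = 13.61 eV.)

10

E_n = −E_R Z²/n² ⇒ n² = E_R Z²/(−E_n) = 13.61 × 2² / 0.5444 ≈ 100.00
n = 10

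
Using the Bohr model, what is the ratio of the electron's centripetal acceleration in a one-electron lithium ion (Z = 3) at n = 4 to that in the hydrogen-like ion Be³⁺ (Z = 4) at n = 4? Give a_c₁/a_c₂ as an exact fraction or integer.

27/64

a_c ∝ Z^3 · n^-4
a_c₁/a_c₂ = (3/4)^3 · (4/4)^-4 = 27/64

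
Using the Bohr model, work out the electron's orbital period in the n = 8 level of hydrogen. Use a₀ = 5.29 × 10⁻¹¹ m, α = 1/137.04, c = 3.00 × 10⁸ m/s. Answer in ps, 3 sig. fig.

0.0777 ps

r = n²a₀/Z = 8²·5.29 × 10⁻¹¹/1 = 3.39 × 10⁻⁹ m
v = Zαc/n = 1·0.00730·3.00 × 10⁸/8 = 2.74 × 10⁵ m/s
T = 2πr/v = 7.77 × 10⁻¹⁴ s = 0.0777 ps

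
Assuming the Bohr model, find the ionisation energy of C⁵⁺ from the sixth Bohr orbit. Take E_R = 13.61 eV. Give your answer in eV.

E_n = −E_R·Z²/n² = −13.61 × 6²/6² eV = -13.61 eV
Ionisation energy = −E_n = 13.61 eV

13.61 eV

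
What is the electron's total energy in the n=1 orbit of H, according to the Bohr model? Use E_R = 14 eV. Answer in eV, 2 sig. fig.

E_n = −E_R·Z²/n² = −14 × 1²/1² = -14 eV

-14 eV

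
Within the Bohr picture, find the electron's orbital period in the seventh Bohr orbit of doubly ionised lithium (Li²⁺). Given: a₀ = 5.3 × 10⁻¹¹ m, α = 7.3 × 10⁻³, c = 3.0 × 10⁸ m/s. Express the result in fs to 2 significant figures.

5.8 fs

r = n²a₀/Z = 7²·5.3 × 10⁻¹¹/3 = 8.7 × 10⁻¹⁰ m
v = Zαc/n = 3·0.0073·3.0 × 10⁸/7 = 9.4 × 10⁵ m/s
T = 2πr/v = 5.8 × 10⁻¹⁵ s = 5.8 fs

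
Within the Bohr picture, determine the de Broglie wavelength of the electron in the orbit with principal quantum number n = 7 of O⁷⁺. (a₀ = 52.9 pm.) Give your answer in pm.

291 pm

The Bohr quantisation condition is nλ = 2πr_n.
r_n = n²a₀/Z = 324 pm
λ = 2πr_n/n = 2π·324/7 = 291 pm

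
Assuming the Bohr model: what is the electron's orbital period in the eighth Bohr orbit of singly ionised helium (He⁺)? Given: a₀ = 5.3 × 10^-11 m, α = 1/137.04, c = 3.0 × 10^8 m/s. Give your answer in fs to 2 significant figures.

19 fs

r = n²a₀/Z = 8²·5.3 × 10^-11/2 = 1.7 × 10^-9 m
v = Zαc/n = 2·0.0073·3.0 × 10^8/8 = 5.5 × 10^5 m/s
T = 2πr/v = 1.9 × 10^-14 s = 19 fs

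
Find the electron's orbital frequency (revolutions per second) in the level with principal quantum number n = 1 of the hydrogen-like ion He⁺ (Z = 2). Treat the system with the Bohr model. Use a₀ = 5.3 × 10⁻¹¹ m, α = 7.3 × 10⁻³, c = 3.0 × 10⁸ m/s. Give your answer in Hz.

2.6 × 10¹⁶ Hz

r = n²a₀/Z = 2.6 × 10⁻¹¹ m, v = Zαc/n = 4.4 × 10⁶ m/s
f = v/(2πr) = 2.6 × 10¹⁶ Hz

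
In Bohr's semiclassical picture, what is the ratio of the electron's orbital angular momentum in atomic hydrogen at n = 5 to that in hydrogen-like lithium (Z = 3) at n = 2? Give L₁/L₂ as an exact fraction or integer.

L = nℏ is independent of Z.
L₁/L₂ = n₁/n₂ = 5/2 = 5/2

5/2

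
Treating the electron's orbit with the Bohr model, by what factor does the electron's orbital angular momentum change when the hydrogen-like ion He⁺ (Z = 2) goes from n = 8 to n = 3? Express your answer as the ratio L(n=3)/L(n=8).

3/8

L = nℏ depends only on n, so L ∝ n.
L(n=3)/L(n=8) = (3/8)^1 = 3/8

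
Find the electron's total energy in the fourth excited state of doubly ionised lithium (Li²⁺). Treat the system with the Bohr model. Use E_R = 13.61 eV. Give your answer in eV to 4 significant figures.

E_n = −E_R·Z²/n² = −13.61 × 3²/5² = -4.900 eV

-4.900 eV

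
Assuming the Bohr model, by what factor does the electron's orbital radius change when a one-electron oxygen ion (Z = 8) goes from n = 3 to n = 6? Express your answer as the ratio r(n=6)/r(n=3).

4

r ∝ Z^-1 · n^2; with Z fixed, r ∝ n^2.
r(n=6)/r(n=3) = (6/3)^2 = 4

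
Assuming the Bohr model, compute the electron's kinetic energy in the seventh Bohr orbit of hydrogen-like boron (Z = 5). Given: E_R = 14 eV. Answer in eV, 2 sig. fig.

For a Coulomb orbit the virial theorem gives K = −E_n.
E_n = −E_R·Z²/n², so K = E_R·Z²/n² = 14 × 5²/7² = 7.1 eV

7.1 eV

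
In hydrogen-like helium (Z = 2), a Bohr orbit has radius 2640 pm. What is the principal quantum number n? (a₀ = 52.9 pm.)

r_n = n²a₀/Z ⇒ n² = rZ/a₀ = 2640 × 2 / 52.9 ≈ 99.81
n = 10

10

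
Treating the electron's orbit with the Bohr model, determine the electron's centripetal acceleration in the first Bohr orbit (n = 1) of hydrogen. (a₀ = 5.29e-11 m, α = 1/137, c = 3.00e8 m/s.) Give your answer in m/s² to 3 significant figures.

9.06e22 m/s²

r = n²a₀/Z = 5.29e-11 m, v = Zαc/n = 2.19e6 m/s
a = v²/r = (2.19e6)² / 5.29e-11 = 9.06e22 m/s²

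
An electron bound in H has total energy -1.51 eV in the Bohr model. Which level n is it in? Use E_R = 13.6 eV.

E_n = −E_R Z²/n² ⇒ n² = E_R Z²/(−E_n) = 13.6 × 1² / 1.51 ≈ 9.01
n = 3

3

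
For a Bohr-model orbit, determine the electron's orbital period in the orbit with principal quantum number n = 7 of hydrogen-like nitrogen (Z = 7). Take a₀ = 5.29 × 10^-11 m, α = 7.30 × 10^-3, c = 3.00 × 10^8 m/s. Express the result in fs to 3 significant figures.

1.06 fs

r = n²a₀/Z = 7²·5.29 × 10^-11/7 = 3.70 × 10^-10 m
v = Zαc/n = 7·0.00730·3.00 × 10^8/7 = 2.19 × 10^6 m/s
T = 2πr/v = 1.06 × 10^-15 s = 1.06 fs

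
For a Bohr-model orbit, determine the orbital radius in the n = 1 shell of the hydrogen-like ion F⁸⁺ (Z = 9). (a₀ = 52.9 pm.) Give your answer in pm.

r_n = n²a₀/Z = 1² × 52.9 / 9
    = 1 × 52.9 / 9 = 5.88 pm

5.88 pm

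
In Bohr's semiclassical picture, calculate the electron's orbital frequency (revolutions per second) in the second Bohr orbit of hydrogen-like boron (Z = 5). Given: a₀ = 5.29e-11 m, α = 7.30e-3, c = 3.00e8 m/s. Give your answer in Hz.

r = n²a₀/Z = 4.23e-11 m, v = Zαc/n = 5.47e6 m/s
f = v/(2πr) = 2.06e16 Hz

2.06e16 Hz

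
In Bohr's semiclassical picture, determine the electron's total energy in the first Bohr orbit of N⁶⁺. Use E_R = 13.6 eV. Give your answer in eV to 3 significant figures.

E_n = −E_R·Z²/n² = −13.6 × 7²/1² = -666 eV

-666 eV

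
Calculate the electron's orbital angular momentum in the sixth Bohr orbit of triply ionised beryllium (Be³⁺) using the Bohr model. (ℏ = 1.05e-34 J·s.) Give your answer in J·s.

L_n = nℏ = 6 × 1.05e-34 = 6.30e-34 J·s

6.30e-34 J·s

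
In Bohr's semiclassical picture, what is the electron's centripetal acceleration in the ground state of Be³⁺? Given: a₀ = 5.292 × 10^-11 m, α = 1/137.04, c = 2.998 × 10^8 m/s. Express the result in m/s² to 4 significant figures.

5.788 × 10^24 m/s²

r = n²a₀/Z = 1.323 × 10^-11 m, v = Zαc/n = 8.751 × 10^6 m/s
a = v²/r = (8.751 × 10^6)² / 1.323 × 10^-11 = 5.788 × 10^24 m/s²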